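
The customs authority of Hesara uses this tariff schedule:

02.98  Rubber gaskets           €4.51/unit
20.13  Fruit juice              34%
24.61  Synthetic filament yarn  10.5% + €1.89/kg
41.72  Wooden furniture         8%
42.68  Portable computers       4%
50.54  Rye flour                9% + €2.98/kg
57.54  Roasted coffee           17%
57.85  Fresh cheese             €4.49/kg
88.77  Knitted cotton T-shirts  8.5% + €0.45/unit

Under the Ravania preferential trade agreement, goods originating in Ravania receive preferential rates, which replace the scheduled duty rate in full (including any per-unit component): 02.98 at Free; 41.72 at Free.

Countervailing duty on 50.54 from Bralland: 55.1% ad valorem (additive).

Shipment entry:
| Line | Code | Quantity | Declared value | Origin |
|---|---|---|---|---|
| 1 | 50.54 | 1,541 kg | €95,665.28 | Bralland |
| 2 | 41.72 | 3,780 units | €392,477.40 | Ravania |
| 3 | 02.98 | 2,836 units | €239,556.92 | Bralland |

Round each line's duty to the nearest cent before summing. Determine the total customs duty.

Line 1 (50.54, Bralland, 1,541 kg, €95,665.28):
Base rate for 50.54 is 9% + €2.98/kg.
Additional duty on 50.54 from Bralland: +55.1%. Applied ad valorem rate: 9% + 55.1% = 64.1%.
Duty = €95,665.28 × 64.1% + 1,541 × €2.98 = €65,913.62.
Line 2 (41.72, Ravania, 3,780 units, €392,477.40):
Base rate for 41.72 is 8%.
Origin Ravania qualifies under the Hesara–Ravania agreement and 41.72 is covered: preferential rate Free applies instead.
Duty = €392,477.40 × 0% = €0.00.
Line 3 (02.98, Bralland, 2,836 units, €239,556.92):
Base rate for 02.98 is €4.51/unit.
02.98 has an FTA preferential rate, but origin Bralland is not Ravania; base rate stands.
Duty = 2,836 × €4.51 = €12,790.36.
Total = €65,913.62 + €0.00 + €12,790.36 = €78,703.98.

€78,703.98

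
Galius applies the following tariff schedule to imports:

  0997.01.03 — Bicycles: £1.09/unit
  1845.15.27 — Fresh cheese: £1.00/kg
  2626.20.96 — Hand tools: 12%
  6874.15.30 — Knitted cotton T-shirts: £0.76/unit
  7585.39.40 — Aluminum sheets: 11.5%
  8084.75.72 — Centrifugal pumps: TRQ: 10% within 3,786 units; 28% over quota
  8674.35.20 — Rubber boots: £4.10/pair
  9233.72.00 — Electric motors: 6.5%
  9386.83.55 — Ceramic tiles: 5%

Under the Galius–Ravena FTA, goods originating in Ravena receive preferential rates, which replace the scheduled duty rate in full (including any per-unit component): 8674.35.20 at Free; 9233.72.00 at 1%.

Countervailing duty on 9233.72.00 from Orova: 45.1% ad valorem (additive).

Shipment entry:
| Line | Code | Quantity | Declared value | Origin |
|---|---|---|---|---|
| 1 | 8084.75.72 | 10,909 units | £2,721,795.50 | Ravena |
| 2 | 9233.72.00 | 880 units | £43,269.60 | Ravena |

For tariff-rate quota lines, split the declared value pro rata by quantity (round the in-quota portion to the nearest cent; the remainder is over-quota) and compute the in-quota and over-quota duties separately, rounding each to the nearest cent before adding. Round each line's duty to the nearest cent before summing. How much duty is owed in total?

Line 1 (8084.75.72, Ravena, 10,909 units, £2,721,795.50):
Code 8084.75.72 is under a tariff-rate quota (threshold 3,786 units). In-quota: 3,786 units at 10%; over-quota: 7,123 units at 28%.
Pro-rata value split: in-quota = £2,721,795.50 × 3,786/10,909 = £944,607.00; over-quota = £2,721,795.50 − £944,607.00 = £1,777,188.50.
In-quota duty = £944,607.00 × 10% = £94,460.70. Over-quota duty = £1,777,188.50 × 28% = £497,612.78.
Line duty = £94,460.70 + £497,612.78 = £592,073.48.
Line 2 (9233.72.00, Ravena, 880 units, £43,269.60):
Base rate for 9233.72.00 is 6.5%.
Origin Ravena qualifies under the Galius–Ravena agreement and 9233.72.00 is covered: preferential rate 1% applies instead.
The additional-duty order on 9233.72.00 targets Orova, not Ravena; it does not apply.
Duty = £43,269.60 × 1% = £432.70.
Total = £592,073.48 + £432.70 = £592,506.18.

£592,506.18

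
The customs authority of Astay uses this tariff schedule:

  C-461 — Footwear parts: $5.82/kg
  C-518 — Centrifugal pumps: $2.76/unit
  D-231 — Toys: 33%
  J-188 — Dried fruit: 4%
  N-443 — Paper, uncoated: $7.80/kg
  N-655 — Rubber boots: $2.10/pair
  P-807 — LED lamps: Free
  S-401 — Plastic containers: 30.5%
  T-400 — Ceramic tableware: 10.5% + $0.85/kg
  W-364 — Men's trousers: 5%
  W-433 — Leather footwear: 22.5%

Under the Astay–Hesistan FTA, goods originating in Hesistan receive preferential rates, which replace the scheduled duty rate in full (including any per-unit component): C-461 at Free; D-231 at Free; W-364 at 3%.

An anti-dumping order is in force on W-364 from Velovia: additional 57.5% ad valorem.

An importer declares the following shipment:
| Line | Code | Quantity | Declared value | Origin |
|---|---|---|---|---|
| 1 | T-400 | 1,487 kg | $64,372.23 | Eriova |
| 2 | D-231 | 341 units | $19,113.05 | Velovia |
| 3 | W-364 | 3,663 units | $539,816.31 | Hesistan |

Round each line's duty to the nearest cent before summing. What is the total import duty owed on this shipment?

$30,524.83

Line 1 (T-400, Eriova, 1,487 kg, $64,372.23):
Base rate for T-400 is 10.5% + $0.85/kg.
Duty = $64,372.23 × 10.5% + 1,487 × $0.85 = $8,023.03.
Line 2 (D-231, Velovia, 341 units, $19,113.05):
Base rate for D-231 is 33%.
D-231 has an FTA preferential rate, but origin Velovia is not Hesistan; base rate stands.
Duty = $19,113.05 × 33% = $6,307.31.
Line 3 (W-364, Hesistan, 3,663 units, $539,816.31):
Base rate for W-364 is 5%.
Origin Hesistan qualifies under the Astay–Hesistan agreement and W-364 is covered: preferential rate 3% applies instead.
The additional-duty order on W-364 targets Velovia, not Hesistan; it does not apply.
Duty = $539,816.31 × 3% = $16,194.49.
Total = $8,023.03 + $6,307.31 + $16,194.49 = $30,524.83.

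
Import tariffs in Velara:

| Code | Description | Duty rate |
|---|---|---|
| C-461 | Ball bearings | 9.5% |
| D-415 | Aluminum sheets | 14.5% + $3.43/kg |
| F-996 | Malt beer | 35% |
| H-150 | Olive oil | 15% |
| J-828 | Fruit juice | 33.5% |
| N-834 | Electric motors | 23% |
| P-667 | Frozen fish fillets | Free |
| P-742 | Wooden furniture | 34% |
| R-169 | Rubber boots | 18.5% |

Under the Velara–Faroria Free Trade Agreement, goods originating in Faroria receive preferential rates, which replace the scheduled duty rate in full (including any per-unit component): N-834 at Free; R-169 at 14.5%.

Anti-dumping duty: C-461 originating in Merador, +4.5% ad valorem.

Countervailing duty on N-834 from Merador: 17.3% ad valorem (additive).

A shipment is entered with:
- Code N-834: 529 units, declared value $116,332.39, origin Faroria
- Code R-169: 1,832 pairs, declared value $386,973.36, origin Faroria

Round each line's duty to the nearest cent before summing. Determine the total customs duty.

Line 1 (N-834, Faroria, 529 units, $116,332.39):
Base rate for N-834 is 23%.
Origin Faroria qualifies under the Velara–Faroria agreement and N-834 is covered: preferential rate Free applies instead.
The additional-duty order on N-834 targets Merador, not Faroria; it does not apply.
Duty = $116,332.39 × 0% = $0.00.
Line 2 (R-169, Faroria, 1,832 pairs, $386,973.36):
Base rate for R-169 is 18.5%.
Origin Faroria qualifies under the Velara–Faroria agreement and R-169 is covered: preferential rate 14.5% applies instead.
Duty = $386,973.36 × 14.5% = $56,111.14.
Total = $0.00 + $56,111.14 = $56,111.14.

$56,111.14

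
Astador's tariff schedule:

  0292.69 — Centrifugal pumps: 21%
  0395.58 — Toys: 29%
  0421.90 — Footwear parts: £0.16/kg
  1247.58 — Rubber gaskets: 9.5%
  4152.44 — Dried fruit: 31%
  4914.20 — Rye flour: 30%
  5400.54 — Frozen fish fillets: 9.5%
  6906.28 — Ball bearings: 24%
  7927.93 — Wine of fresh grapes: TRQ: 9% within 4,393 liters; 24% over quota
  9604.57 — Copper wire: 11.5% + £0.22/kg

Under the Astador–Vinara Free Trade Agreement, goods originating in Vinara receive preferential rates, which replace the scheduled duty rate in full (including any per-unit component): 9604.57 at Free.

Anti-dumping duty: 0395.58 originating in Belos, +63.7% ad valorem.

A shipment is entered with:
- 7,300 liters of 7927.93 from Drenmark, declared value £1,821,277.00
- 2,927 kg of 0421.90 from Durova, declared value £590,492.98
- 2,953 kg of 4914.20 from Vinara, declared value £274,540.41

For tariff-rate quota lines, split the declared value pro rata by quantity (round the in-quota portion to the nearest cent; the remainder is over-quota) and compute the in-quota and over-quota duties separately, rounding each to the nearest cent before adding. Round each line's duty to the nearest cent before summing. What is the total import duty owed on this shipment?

£355,535.48

Line 1 (7927.93, Drenmark, 7,300 liters, £1,821,277.00):
Code 7927.93 is under a tariff-rate quota (threshold 4,393 liters). In-quota: 4,393 liters at 9%; over-quota: 2,907 liters at 24%.
Pro-rata value split: in-quota = £1,821,277.00 × 4,393/7,300 = £1,096,009.57; over-quota = £1,821,277.00 − £1,096,009.57 = £725,267.43.
In-quota duty = £1,096,009.57 × 9% = £98,640.86. Over-quota duty = £725,267.43 × 24% = £174,064.18.
Line duty = £98,640.86 + £174,064.18 = £272,705.04.
Line 2 (0421.90, Durova, 2,927 kg, £590,492.98):
Base rate for 0421.90 is £0.16/kg.
Duty = 2,927 × £0.16 = £468.32.
Line 3 (4914.20, Vinara, 2,953 kg, £274,540.41):
Base rate for 4914.20 is 30%.
Origin Vinara is the FTA partner but 4914.20 is not on the preference list; base rate stands.
Duty = £274,540.41 × 30% = £82,362.12.
Total = £272,705.04 + £468.32 + £82,362.12 = £355,535.48.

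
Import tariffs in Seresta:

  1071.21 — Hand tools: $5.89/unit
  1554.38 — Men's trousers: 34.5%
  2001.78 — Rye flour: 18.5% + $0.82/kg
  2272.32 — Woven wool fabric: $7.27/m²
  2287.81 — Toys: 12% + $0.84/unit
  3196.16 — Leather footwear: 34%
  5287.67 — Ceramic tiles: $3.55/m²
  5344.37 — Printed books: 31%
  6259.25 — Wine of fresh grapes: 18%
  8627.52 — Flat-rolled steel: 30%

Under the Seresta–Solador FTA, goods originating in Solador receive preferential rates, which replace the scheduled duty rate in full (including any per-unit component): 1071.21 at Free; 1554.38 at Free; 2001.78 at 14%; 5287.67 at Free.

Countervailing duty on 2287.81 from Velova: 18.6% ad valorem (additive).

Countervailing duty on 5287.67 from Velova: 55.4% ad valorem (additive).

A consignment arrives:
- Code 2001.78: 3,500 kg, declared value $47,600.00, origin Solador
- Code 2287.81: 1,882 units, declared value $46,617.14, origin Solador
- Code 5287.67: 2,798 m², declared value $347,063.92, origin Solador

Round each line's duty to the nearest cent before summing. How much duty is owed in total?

$13,838.94

Line 1 (2001.78, Solador, 3,500 kg, $47,600.00):
Base rate for 2001.78 is 18.5% + $0.82/kg.
Origin Solador qualifies under the Seresta–Solador agreement and 2001.78 is covered: preferential rate 14% applies instead.
Duty = $47,600.00 × 14% = $6,664.00.
Line 2 (2287.81, Solador, 1,882 units, $46,617.14):
Base rate for 2287.81 is 12% + $0.84/unit.
Origin Solador is the FTA partner but 2287.81 is not on the preference list; base rate stands.
The additional-duty order on 2287.81 targets Velova, not Solador; it does not apply.
Duty = $46,617.14 × 12% + 1,882 × $0.84 = $7,174.94.
Line 3 (5287.67, Solador, 2,798 m², $347,063.92):
Base rate for 5287.67 is $3.55/m².
Origin Solador qualifies under the Seresta–Solador agreement and 5287.67 is covered: preferential rate Free applies instead.
The additional-duty order on 5287.67 targets Velova, not Solador; it does not apply.
Duty = $347,063.92 × 0% = $0.00.
Total = $6,664.00 + $7,174.94 + $0.00 = $13,838.94.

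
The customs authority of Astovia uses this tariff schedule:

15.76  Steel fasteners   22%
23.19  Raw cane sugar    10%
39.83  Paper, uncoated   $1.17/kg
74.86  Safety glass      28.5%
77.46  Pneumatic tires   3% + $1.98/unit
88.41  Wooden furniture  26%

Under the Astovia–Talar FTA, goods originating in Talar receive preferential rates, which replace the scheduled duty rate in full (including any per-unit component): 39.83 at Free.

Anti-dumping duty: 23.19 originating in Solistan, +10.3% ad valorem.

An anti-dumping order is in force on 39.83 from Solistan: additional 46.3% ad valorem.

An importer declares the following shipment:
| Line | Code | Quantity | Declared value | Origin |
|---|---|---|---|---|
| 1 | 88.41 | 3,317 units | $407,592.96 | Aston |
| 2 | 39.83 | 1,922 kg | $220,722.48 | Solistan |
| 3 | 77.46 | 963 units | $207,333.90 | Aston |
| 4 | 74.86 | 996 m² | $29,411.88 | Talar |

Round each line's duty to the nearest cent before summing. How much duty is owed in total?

Line 1 (88.41, Aston, 3,317 units, $407,592.96):
Base rate for 88.41 is 26%.
Duty = $407,592.96 × 26% = $105,974.17.
Line 2 (39.83, Solistan, 1,922 kg, $220,722.48):
Base rate for 39.83 is $1.17/kg.
39.83 has an FTA preferential rate, but origin Solistan is not Talar; base rate stands.
Additional duty on 39.83 from Solistan: +46.3% ad valorem. Applied ad valorem rate = 46.3%.
Duty = $220,722.48 × 46.3% + 1,922 × $1.17 = $104,443.25.
Line 3 (77.46, Aston, 963 units, $207,333.90):
Base rate for 77.46 is 3% + $1.98/unit.
Duty = $207,333.90 × 3% + 963 × $1.98 = $8,126.76.
Line 4 (74.86, Talar, 996 m², $29,411.88):
Base rate for 74.86 is 28.5%.
Origin Talar is the FTA partner but 74.86 is not on the preference list; base rate stands.
Duty = $29,411.88 × 28.5% = $8,382.39.
Total = $105,974.17 + $104,443.25 + $8,126.76 + $8,382.39 = $226,926.57.

$226,926.57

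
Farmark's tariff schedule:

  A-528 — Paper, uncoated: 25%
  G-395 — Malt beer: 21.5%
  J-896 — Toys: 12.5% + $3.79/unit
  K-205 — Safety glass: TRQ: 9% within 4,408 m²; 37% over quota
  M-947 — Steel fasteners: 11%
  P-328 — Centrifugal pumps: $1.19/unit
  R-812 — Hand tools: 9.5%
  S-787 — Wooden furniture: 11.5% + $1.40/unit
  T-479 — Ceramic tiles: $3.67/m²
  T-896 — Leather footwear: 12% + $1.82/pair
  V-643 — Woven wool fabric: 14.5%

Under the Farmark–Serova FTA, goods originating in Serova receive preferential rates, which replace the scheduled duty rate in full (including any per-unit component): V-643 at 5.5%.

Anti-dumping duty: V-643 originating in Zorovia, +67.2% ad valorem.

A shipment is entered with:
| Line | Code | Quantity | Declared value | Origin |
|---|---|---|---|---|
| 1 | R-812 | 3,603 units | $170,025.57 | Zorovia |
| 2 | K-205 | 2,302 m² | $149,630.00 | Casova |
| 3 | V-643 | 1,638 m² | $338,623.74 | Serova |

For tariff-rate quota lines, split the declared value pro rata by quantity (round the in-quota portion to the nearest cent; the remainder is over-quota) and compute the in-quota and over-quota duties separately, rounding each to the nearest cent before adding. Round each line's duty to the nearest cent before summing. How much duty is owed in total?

Line 1 (R-812, Zorovia, 3,603 units, $170,025.57):
Base rate for R-812 is 9.5%.
Duty = $170,025.57 × 9.5% = $16,152.43.
Line 2 (K-205, Casova, 2,302 m², $149,630.00):
Code K-205 is under a tariff-rate quota (threshold 4,408 m²). Quantity 2,302 m² is within the quota, so the in-quota rate 9% applies to the full value.
Duty = $149,630.00 × 9% = $13,466.70.
Line 3 (V-643, Serova, 1,638 m², $338,623.74):
Base rate for V-643 is 14.5%.
Origin Serova qualifies under the Farmark–Serova agreement and V-643 is covered: preferential rate 5.5% applies instead.
The additional-duty order on V-643 targets Zorovia, not Serova; it does not apply.
Duty = $338,623.74 × 5.5% = $18,624.31.
Total = $16,152.43 + $13,466.70 + $18,624.31 = $48,243.44.

$48,243.44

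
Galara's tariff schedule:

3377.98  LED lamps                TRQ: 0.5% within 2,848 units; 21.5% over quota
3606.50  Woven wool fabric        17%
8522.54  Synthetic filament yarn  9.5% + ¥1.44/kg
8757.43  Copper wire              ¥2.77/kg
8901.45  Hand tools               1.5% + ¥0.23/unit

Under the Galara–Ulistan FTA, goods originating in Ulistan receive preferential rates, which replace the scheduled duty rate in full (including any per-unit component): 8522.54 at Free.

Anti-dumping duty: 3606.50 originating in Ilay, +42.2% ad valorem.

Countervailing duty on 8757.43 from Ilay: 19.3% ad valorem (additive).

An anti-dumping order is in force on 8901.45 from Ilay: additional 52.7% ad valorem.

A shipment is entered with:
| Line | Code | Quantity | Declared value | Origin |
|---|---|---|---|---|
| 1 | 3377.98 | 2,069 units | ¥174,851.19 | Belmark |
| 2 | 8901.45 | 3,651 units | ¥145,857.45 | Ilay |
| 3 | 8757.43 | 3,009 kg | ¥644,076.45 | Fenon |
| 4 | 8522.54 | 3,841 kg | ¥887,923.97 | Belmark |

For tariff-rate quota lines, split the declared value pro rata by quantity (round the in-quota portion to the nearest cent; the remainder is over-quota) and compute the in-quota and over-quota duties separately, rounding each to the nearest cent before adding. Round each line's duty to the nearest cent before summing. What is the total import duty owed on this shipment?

¥178,987.48

Line 1 (3377.98, Belmark, 2,069 units, ¥174,851.19):
Code 3377.98 is under a tariff-rate quota (threshold 2,848 units). Quantity 2,069 units is within the quota, so the in-quota rate 0.5% applies to the full value.
Duty = ¥174,851.19 × 0.5% = ¥874.26.
Line 2 (8901.45, Ilay, 3,651 units, ¥145,857.45):
Base rate for 8901.45 is 1.5% + ¥0.23/unit.
Additional duty on 8901.45 from Ilay: +52.7%. Applied ad valorem rate: 1.5% + 52.7% = 54.2%.
Duty = ¥145,857.45 × 54.2% + 3,651 × ¥0.23 = ¥79,894.47.
Line 3 (8757.43, Fenon, 3,009 kg, ¥644,076.45):
Base rate for 8757.43 is ¥2.77/kg.
The additional-duty order on 8757.43 targets Ilay, not Fenon; it does not apply.
Duty = 3,009 × ¥2.77 = ¥8,334.93.
Line 4 (8522.54, Belmark, 3,841 kg, ¥887,923.97):
Base rate for 8522.54 is 9.5% + ¥1.44/kg.
8522.54 has an FTA preferential rate, but origin Belmark is not Ulistan; base rate stands.
Duty = ¥887,923.97 × 9.5% + 3,841 × ¥1.44 = ¥89,883.82.
Total = ¥874.26 + ¥79,894.47 + ¥8,334.93 + ¥89,883.82 = ¥178,987.48.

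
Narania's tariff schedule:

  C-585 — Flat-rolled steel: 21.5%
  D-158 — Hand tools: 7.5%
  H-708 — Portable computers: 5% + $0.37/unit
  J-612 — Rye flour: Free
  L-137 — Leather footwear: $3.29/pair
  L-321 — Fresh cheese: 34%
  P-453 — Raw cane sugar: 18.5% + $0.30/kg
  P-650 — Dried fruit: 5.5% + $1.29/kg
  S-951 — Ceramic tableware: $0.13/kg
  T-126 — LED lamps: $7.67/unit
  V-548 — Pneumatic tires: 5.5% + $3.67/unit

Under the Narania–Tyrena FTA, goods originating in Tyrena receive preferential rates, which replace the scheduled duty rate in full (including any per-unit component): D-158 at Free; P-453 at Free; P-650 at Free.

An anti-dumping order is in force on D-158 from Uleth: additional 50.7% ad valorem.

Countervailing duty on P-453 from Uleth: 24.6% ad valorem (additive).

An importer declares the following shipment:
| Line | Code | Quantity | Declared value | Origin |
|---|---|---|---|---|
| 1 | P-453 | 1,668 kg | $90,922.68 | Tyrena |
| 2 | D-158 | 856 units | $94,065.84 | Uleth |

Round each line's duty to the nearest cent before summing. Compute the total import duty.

$54,746.32

Line 1 (P-453, Tyrena, 1,668 kg, $90,922.68):
Base rate for P-453 is 18.5% + $0.30/kg.
Origin Tyrena qualifies under the Narania–Tyrena agreement and P-453 is covered: preferential rate Free applies instead.
The additional-duty order on P-453 targets Uleth, not Tyrena; it does not apply.
Duty = $90,922.68 × 0% = $0.00.
Line 2 (D-158, Uleth, 856 units, $94,065.84):
Base rate for D-158 is 7.5%.
D-158 has an FTA preferential rate, but origin Uleth is not Tyrena; base rate stands.
Additional duty on D-158 from Uleth: +50.7%. Applied ad valorem rate: 7.5% + 50.7% = 58.2%.
Duty = $94,065.84 × 58.2% = $54,746.32.
Total = $0.00 + $54,746.32 = $54,746.32.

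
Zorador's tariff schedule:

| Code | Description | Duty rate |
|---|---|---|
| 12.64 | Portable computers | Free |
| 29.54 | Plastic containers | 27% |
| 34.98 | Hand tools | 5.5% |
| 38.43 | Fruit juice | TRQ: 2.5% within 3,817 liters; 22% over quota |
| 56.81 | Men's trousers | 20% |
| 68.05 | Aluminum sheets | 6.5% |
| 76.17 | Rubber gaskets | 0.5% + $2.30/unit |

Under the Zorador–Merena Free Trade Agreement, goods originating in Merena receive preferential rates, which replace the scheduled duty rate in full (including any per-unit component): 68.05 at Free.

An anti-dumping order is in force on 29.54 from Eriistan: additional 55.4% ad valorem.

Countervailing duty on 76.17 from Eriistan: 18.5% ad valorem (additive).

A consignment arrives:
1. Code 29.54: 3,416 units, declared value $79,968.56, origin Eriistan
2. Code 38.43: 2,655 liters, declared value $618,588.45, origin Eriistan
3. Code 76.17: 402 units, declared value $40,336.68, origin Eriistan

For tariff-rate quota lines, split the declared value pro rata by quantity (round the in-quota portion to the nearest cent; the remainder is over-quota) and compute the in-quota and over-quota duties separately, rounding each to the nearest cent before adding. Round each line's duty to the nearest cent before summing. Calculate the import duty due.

$89,947.37

Line 1 (29.54, Eriistan, 3,416 units, $79,968.56):
Base rate for 29.54 is 27%.
Additional duty on 29.54 from Eriistan: +55.4%. Applied ad valorem rate: 27% + 55.4% = 82.4%.
Duty = $79,968.56 × 82.4% = $65,894.09.
Line 2 (38.43, Eriistan, 2,655 liters, $618,588.45):
Code 38.43 is under a tariff-rate quota (threshold 3,817 liters). Quantity 2,655 liters is within the quota, so the in-quota rate 2.5% applies to the full value.
Duty = $618,588.45 × 2.5% = $15,464.71.
Line 3 (76.17, Eriistan, 402 units, $40,336.68):
Base rate for 76.17 is 0.5% + $2.30/unit.
Additional duty on 76.17 from Eriistan: +18.5%. Applied ad valorem rate: 0.5% + 18.5% = 19%.
Duty = $40,336.68 × 19% + 402 × $2.30 = $8,588.57.
Total = $65,894.09 + $15,464.71 + $8,588.57 = $89,947.37.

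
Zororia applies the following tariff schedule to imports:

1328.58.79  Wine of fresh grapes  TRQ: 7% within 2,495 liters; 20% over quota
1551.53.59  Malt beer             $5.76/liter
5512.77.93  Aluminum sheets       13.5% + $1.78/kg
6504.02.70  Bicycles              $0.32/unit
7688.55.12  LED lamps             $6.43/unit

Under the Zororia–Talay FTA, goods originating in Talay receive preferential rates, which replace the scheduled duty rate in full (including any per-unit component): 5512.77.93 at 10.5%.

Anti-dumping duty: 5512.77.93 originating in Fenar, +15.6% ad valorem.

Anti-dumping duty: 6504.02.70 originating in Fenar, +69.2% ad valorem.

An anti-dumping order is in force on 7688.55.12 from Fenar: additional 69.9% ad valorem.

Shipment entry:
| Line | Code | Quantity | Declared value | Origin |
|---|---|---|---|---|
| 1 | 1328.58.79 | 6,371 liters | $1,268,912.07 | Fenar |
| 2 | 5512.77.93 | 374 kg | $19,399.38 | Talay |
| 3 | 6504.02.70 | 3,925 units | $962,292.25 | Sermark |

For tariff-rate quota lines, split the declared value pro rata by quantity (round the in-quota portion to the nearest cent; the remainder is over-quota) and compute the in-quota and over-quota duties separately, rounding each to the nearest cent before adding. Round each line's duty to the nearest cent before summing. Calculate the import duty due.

Line 1 (1328.58.79, Fenar, 6,371 liters, $1,268,912.07):
Code 1328.58.79 is under a tariff-rate quota (threshold 2,495 liters). In-quota: 2,495 liters at 7%; over-quota: 3,876 liters at 20%.
Pro-rata value split: in-quota = $1,268,912.07 × 2,495/6,371 = $496,929.15; over-quota = $1,268,912.07 − $496,929.15 = $771,982.92.
In-quota duty = $496,929.15 × 7% = $34,785.04. Over-quota duty = $771,982.92 × 20% = $154,396.58.
Line duty = $34,785.04 + $154,396.58 = $189,181.62.
Line 2 (5512.77.93, Talay, 374 kg, $19,399.38):
Base rate for 5512.77.93 is 13.5% + $1.78/kg.
Origin Talay qualifies under the Zororia–Talay agreement and 5512.77.93 is covered: preferential rate 10.5% applies instead.
The additional-duty order on 5512.77.93 targets Fenar, not Talay; it does not apply.
Duty = $19,399.38 × 10.5% = $2,036.93.
Line 3 (6504.02.70, Sermark, 3,925 units, $962,292.25):
Base rate for 6504.02.70 is $0.32/unit.
The additional-duty order on 6504.02.70 targets Fenar, not Sermark; it does not apply.
Duty = 3,925 × $0.32 = $1,256.00.
Total = $189,181.62 + $2,036.93 + $1,256.00 = $192,474.55.

$192,474.55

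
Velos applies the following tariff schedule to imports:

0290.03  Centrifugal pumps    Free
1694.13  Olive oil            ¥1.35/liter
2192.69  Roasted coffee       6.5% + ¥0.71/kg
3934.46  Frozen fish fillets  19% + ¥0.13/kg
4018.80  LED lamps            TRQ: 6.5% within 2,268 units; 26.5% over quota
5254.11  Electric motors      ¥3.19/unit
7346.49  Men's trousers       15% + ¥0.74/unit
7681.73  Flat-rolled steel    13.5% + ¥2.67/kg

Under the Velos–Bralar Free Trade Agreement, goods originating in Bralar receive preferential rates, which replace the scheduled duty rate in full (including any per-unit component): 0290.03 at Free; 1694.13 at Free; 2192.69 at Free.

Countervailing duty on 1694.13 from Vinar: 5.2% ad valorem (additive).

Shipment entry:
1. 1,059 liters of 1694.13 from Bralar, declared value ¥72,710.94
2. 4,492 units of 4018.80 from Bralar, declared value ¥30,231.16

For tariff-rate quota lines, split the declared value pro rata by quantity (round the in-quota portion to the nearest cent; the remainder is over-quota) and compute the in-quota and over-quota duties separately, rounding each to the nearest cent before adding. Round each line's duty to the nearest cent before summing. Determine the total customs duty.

Line 1 (1694.13, Bralar, 1,059 liters, ¥72,710.94):
Base rate for 1694.13 is ¥1.35/liter.
Origin Bralar qualifies under the Velos–Bralar agreement and 1694.13 is covered: preferential rate Free applies instead.
The additional-duty order on 1694.13 targets Vinar, not Bralar; it does not apply.
Duty = ¥72,710.94 × 0% = ¥0.00.
Line 2 (4018.80, Bralar, 4,492 units, ¥30,231.16):
Code 4018.80 is under a tariff-rate quota (threshold 2,268 units). In-quota: 2,268 units at 6.5%; over-quota: 2,224 units at 26.5%.
Pro-rata value split: in-quota = ¥30,231.16 × 2,268/4,492 = ¥15,263.64; over-quota = ¥30,231.16 − ¥15,263.64 = ¥14,967.52.
In-quota duty = ¥15,263.64 × 6.5% = ¥992.14. Over-quota duty = ¥14,967.52 × 26.5% = ¥3,966.39.
Line duty = ¥992.14 + ¥3,966.39 = ¥4,958.53.
Total = ¥0.00 + ¥4,958.53 = ¥4,958.53.

¥4,958.53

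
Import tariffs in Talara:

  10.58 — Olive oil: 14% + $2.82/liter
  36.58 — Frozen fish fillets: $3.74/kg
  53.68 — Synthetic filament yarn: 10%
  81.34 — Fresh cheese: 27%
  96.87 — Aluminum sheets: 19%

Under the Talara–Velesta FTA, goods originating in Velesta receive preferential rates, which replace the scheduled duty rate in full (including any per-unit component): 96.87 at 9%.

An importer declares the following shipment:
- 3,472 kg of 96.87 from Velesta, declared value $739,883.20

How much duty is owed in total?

Line 1 (96.87, Velesta, 3,472 kg, $739,883.20):
Base rate for 96.87 is 19%.
Origin Velesta qualifies under the Talara–Velesta agreement and 96.87 is covered: preferential rate 9% applies instead.
Duty = $739,883.20 × 9% = $66,589.49.

$66,589.49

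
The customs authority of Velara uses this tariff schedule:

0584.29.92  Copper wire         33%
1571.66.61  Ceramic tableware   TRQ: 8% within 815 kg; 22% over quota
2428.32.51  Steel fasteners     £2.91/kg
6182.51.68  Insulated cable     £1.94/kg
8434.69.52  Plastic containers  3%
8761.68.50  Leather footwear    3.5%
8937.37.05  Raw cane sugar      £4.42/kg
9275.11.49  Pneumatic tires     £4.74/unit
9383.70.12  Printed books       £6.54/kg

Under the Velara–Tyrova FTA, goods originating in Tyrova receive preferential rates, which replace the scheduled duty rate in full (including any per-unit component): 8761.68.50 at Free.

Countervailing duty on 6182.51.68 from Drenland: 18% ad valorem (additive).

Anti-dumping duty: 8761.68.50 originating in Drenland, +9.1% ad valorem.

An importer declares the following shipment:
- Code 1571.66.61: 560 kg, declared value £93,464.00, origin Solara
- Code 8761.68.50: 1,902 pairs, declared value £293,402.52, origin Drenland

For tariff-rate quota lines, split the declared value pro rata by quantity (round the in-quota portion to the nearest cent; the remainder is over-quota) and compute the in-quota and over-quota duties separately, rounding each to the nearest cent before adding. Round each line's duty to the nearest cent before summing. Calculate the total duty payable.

Line 1 (1571.66.61, Solara, 560 kg, £93,464.00):
Code 1571.66.61 is under a tariff-rate quota (threshold 815 kg). Quantity 560 kg is within the quota, so the in-quota rate 8% applies to the full value.
Duty = £93,464.00 × 8% = £7,477.12.
Line 2 (8761.68.50, Drenland, 1,902 pairs, £293,402.52):
Base rate for 8761.68.50 is 3.5%.
8761.68.50 has an FTA preferential rate, but origin Drenland is not Tyrova; base rate stands.
Additional duty on 8761.68.50 from Drenland: +9.1%. Applied ad valorem rate: 3.5% + 9.1% = 12.6%.
Duty = £293,402.52 × 12.6% = £36,968.72.
Total = £7,477.12 + £36,968.72 = £44,445.84.

£44,445.84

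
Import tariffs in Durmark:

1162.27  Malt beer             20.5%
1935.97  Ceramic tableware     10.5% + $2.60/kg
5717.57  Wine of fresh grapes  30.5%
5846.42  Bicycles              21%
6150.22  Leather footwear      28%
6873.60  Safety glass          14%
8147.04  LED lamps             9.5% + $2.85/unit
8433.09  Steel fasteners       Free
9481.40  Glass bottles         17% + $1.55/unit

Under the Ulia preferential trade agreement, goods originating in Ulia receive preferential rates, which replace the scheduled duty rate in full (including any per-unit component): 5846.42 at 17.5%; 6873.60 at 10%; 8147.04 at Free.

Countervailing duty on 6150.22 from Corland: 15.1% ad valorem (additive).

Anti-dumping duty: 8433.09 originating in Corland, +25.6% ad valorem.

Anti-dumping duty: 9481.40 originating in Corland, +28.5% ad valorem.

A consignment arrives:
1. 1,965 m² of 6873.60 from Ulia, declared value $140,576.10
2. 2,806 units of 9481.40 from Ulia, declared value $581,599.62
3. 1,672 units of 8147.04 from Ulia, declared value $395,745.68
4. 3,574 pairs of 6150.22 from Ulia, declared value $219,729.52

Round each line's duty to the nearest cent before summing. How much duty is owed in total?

$178,803.12

Line 1 (6873.60, Ulia, 1,965 m², $140,576.10):
Base rate for 6873.60 is 14%.
Origin Ulia qualifies under the Durmark–Ulia agreement and 6873.60 is covered: preferential rate 10% applies instead.
Duty = $140,576.10 × 10% = $14,057.61.
Line 2 (9481.40, Ulia, 2,806 units, $581,599.62):
Base rate for 9481.40 is 17% + $1.55/unit.
Origin Ulia is the FTA partner but 9481.40 is not on the preference list; base rate stands.
The additional-duty order on 9481.40 targets Corland, not Ulia; it does not apply.
Duty = $581,599.62 × 17% + 2,806 × $1.55 = $103,221.24.
Line 3 (8147.04, Ulia, 1,672 units, $395,745.68):
Base rate for 8147.04 is 9.5% + $2.85/unit.
Origin Ulia qualifies under the Durmark–Ulia agreement and 8147.04 is covered: preferential rate Free applies instead.
Duty = $395,745.68 × 0% = $0.00.
Line 4 (6150.22, Ulia, 3,574 pairs, $219,729.52):
Base rate for 6150.22 is 28%.
Origin Ulia is the FTA partner but 6150.22 is not on the preference list; base rate stands.
The additional-duty order on 6150.22 targets Corland, not Ulia; it does not apply.
Duty = $219,729.52 × 28% = $61,524.27.
Total = $14,057.61 + $103,221.24 + $0.00 + $61,524.27 = $178,803.12.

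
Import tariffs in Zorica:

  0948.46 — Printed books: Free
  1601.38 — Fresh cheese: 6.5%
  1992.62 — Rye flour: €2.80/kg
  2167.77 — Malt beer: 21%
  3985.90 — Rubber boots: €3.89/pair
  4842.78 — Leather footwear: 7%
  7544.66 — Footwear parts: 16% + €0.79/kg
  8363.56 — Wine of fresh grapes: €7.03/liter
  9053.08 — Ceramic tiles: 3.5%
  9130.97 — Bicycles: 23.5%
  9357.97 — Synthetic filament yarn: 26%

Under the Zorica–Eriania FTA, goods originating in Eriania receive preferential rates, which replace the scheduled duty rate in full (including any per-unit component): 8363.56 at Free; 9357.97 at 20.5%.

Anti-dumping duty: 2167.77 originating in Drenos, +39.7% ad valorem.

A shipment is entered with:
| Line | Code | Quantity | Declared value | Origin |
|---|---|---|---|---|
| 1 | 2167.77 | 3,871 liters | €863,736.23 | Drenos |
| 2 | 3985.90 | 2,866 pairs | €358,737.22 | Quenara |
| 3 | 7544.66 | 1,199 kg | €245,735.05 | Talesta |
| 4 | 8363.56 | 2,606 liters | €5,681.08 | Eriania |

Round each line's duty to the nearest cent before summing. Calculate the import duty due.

€575,701.45

Line 1 (2167.77, Drenos, 3,871 liters, €863,736.23):
Base rate for 2167.77 is 21%.
Additional duty on 2167.77 from Drenos: +39.7%. Applied ad valorem rate: 21% + 39.7% = 60.7%.
Duty = €863,736.23 × 60.7% = €524,287.89.
Line 2 (3985.90, Quenara, 2,866 pairs, €358,737.22):
Base rate for 3985.90 is €3.89/pair.
Duty = 2,866 × €3.89 = €11,148.74.
Line 3 (7544.66, Talesta, 1,199 kg, €245,735.05):
Base rate for 7544.66 is 16% + €0.79/kg.
Duty = €245,735.05 × 16% + 1,199 × €0.79 = €40,264.82.
Line 4 (8363.56, Eriania, 2,606 liters, €5,681.08):
Base rate for 8363.56 is €7.03/liter.
Origin Eriania qualifies under the Zorica–Eriania agreement and 8363.56 is covered: preferential rate Free applies instead.
Duty = €5,681.08 × 0% = €0.00.
Total = €524,287.89 + €11,148.74 + €40,264.82 + €0.00 = €575,701.45.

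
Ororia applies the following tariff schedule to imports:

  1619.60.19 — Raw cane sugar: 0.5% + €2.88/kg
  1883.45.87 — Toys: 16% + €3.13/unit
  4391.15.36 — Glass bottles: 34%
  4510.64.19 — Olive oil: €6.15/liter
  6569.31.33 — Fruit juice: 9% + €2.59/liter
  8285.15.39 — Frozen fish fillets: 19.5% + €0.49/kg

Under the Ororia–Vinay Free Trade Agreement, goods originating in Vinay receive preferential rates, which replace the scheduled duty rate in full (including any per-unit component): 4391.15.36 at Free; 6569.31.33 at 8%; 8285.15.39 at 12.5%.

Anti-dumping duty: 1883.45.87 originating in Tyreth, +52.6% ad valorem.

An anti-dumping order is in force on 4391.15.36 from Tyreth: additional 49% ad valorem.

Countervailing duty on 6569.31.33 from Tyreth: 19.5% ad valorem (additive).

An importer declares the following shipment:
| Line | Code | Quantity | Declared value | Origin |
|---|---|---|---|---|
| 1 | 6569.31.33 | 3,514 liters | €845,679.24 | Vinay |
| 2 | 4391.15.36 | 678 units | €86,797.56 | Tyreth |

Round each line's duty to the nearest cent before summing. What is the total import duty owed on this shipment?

Line 1 (6569.31.33, Vinay, 3,514 liters, €845,679.24):
Base rate for 6569.31.33 is 9% + €2.59/liter.
Origin Vinay qualifies under the Ororia–Vinay agreement and 6569.31.33 is covered: preferential rate 8% applies instead.
The additional-duty order on 6569.31.33 targets Tyreth, not Vinay; it does not apply.
Duty = €845,679.24 × 8% = €67,654.34.
Line 2 (4391.15.36, Tyreth, 678 units, €86,797.56):
Base rate for 4391.15.36 is 34%.
4391.15.36 has an FTA preferential rate, but origin Tyreth is not Vinay; base rate stands.
Additional duty on 4391.15.36 from Tyreth: +49%. Applied ad valorem rate: 34% + 49% = 83%.
Duty = €86,797.56 × 83% = €72,041.97.
Total = €67,654.34 + €72,041.97 = €139,696.31.

€139,696.31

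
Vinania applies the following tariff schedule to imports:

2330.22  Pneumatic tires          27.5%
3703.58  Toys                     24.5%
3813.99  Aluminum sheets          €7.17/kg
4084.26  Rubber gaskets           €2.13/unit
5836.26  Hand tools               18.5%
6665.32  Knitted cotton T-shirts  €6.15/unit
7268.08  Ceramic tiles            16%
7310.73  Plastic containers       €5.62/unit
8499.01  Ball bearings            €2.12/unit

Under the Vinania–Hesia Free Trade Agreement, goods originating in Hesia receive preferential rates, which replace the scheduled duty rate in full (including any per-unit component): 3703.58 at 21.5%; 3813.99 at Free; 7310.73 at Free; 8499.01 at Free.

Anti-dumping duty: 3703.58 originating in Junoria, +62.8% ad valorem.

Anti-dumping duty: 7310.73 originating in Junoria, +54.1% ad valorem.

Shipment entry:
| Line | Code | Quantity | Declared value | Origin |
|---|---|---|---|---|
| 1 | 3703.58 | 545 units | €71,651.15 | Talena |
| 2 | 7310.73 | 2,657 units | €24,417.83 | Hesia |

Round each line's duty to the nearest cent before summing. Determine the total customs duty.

Line 1 (3703.58, Talena, 545 units, €71,651.15):
Base rate for 3703.58 is 24.5%.
3703.58 has an FTA preferential rate, but origin Talena is not Hesia; base rate stands.
The additional-duty order on 3703.58 targets Junoria, not Talena; it does not apply.
Duty = €71,651.15 × 24.5% = €17,554.53.
Line 2 (7310.73, Hesia, 2,657 units, €24,417.83):
Base rate for 7310.73 is €5.62/unit.
Origin Hesia qualifies under the Vinania–Hesia agreement and 7310.73 is covered: preferential rate Free applies instead.
The additional-duty order on 7310.73 targets Junoria, not Hesia; it does not apply.
Duty = €24,417.83 × 0% = €0.00.
Total = €17,554.53 + €0.00 = €17,554.53.

€17,554.53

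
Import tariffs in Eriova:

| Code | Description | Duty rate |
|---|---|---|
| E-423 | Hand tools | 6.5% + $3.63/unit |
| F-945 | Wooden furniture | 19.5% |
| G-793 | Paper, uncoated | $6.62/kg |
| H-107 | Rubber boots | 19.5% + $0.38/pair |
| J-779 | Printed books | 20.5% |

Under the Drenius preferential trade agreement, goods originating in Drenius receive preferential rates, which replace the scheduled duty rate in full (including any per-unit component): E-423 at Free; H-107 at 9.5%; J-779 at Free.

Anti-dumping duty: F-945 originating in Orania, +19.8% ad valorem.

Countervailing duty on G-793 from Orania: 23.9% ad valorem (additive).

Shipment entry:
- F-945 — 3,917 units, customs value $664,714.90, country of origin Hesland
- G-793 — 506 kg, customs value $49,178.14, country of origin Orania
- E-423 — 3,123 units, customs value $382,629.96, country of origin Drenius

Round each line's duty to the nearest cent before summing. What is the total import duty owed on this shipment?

Line 1 (F-945, Hesland, 3,917 units, $664,714.90):
Base rate for F-945 is 19.5%.
The additional-duty order on F-945 targets Orania, not Hesland; it does not apply.
Duty = $664,714.90 × 19.5% = $129,619.41.
Line 2 (G-793, Orania, 506 kg, $49,178.14):
Base rate for G-793 is $6.62/kg.
Additional duty on G-793 from Orania: +23.9% ad valorem. Applied ad valorem rate = 23.9%.
Duty = $49,178.14 × 23.9% + 506 × $6.62 = $15,103.30.
Line 3 (E-423, Drenius, 3,123 units, $382,629.96):
Base rate for E-423 is 6.5% + $3.63/unit.
Origin Drenius qualifies under the Eriova–Drenius agreement and E-423 is covered: preferential rate Free applies instead.
Duty = $382,629.96 × 0% = $0.00.
Total = $129,619.41 + $15,103.30 + $0.00 = $144,722.71.

$144,722.71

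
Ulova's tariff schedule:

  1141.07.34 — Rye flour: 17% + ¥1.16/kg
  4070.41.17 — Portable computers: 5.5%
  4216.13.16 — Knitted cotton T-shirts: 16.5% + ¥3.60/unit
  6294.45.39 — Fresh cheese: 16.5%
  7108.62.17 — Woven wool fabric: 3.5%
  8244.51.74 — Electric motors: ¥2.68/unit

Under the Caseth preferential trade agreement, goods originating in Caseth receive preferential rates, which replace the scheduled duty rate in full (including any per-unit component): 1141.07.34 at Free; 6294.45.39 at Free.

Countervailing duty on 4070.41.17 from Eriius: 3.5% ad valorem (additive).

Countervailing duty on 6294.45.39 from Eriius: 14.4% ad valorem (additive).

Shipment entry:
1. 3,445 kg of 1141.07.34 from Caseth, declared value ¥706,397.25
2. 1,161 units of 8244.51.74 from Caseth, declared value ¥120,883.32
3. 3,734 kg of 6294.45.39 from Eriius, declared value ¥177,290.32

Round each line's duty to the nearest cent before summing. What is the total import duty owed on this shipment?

Line 1 (1141.07.34, Caseth, 3,445 kg, ¥706,397.25):
Base rate for 1141.07.34 is 17% + ¥1.16/kg.
Origin Caseth qualifies under the Ulova–Caseth agreement and 1141.07.34 is covered: preferential rate Free applies instead.
Duty = ¥706,397.25 × 0% = ¥0.00.
Line 2 (8244.51.74, Caseth, 1,161 units, ¥120,883.32):
Base rate for 8244.51.74 is ¥2.68/unit.
Origin Caseth is the FTA partner but 8244.51.74 is not on the preference list; base rate stands.
Duty = 1,161 × ¥2.68 = ¥3,111.48.
Line 3 (6294.45.39, Eriius, 3,734 kg, ¥177,290.32):
Base rate for 6294.45.39 is 16.5%.
6294.45.39 has an FTA preferential rate, but origin Eriius is not Caseth; base rate stands.
Additional duty on 6294.45.39 from Eriius: +14.4%. Applied ad valorem rate: 16.5% + 14.4% = 30.9%.
Duty = ¥177,290.32 × 30.9% = ¥54,782.71.
Total = ¥0.00 + ¥3,111.48 + ¥54,782.71 = ¥57,894.19.

¥57,894.19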